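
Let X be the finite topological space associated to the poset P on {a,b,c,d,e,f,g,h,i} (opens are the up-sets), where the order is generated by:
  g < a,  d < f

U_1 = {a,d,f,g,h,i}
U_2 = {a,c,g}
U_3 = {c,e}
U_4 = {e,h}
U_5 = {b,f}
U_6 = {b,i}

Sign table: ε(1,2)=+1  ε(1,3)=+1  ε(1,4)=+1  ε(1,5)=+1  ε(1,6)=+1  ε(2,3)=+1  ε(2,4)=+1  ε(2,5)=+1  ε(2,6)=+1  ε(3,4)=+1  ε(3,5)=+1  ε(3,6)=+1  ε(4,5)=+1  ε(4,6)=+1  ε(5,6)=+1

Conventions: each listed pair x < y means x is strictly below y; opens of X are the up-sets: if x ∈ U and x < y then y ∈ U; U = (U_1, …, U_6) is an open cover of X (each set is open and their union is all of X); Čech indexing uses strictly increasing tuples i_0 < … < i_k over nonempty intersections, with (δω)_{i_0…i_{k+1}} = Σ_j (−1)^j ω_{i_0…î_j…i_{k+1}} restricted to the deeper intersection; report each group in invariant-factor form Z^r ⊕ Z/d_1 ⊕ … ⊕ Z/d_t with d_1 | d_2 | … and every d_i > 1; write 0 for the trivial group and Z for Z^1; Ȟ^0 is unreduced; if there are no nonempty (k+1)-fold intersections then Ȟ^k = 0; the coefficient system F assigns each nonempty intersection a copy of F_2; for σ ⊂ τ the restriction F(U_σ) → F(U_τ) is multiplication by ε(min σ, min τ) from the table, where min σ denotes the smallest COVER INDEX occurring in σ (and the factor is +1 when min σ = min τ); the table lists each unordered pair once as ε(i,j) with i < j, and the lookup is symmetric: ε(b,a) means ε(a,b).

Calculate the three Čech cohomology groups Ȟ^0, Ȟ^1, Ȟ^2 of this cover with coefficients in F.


Ȟ^0(U;F) ≅ Z/2, Ȟ^1(U;F) ≅ Z/2 ⊕ Z/2 and Ȟ^2(U;F) ≅ 0

nerve simplices:
  U12={a,g} U14={h} U15={f} U16={i} U23={c} U34={e} U56={b}
C dims 6,7; δ0: rk_F2 5
degree 0: 6−5−0 = 1 → Ȟ^0 ≅ Z/2
degree 1: 7−0−5 = 2 → Ȟ^1 ≅ Z/2 ⊕ Z/2
degree 2: 0−0−0 = 0 → Ȟ^2 ≅ 0


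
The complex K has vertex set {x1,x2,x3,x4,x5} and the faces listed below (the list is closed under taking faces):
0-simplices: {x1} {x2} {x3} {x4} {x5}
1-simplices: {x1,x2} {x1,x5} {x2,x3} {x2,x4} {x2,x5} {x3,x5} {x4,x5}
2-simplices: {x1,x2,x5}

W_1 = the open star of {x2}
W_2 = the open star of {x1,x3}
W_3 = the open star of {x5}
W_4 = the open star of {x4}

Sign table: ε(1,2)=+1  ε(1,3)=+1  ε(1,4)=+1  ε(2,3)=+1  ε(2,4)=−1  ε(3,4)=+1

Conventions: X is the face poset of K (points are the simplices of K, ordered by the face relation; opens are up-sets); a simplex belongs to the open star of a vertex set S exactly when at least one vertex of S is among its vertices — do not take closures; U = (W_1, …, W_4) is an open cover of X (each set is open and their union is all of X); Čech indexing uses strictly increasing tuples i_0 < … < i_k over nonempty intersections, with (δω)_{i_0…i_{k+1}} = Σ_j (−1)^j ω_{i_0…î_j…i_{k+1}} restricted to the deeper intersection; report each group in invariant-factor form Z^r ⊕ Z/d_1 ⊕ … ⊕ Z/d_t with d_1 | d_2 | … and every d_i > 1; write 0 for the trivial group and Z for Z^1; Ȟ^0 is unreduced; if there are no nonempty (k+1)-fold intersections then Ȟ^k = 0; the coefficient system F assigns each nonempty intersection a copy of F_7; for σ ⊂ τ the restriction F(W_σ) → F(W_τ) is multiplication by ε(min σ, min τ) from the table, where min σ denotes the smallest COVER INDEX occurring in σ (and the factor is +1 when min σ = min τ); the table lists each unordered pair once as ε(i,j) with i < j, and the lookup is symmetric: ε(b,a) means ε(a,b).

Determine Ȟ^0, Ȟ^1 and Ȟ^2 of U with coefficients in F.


Ȟ^0 = Z/7; Ȟ^1 = Z/7; Ȟ^2 = 0

nonempty overlaps:
  W1={{x2},{x1,x2},{x2,x3},{x2,x4},{x2,x5},{x1,x2,x5}} W2={{x1},{x3},{x1,x2},{x1,x5},{x2,x3},{x3,x5},{x1,x2,x5}} W3={{x5},{x1,x5},{x2,x5},{x3,x5},{x4,x5},{x1,x2,x5}} W4={{x4},{x2,x4},{x4,x5}}
  W12={{x1,x2},{x2,x3},{x1,x2,x5}} W13={{x2,x5},{x1,x2,x5}} W14={{x2,x4}} W23={{x1,x5},{x3,x5},{x1,x2,x5}} W34={{x4,x5}}
  W123={{x1,x2,x5}}
C dims 4,5,1; δ0: rk_F7 3; δ1: rk_F7 1
degree 0: 4−3−0 = 1 → Ȟ^0 ≅ Z/7
degree 1: 5−1−3 = 1 → Ȟ^1 ≅ Z/7
degree 2: 1−0−1 = 0 → Ȟ^2 ≅ 0


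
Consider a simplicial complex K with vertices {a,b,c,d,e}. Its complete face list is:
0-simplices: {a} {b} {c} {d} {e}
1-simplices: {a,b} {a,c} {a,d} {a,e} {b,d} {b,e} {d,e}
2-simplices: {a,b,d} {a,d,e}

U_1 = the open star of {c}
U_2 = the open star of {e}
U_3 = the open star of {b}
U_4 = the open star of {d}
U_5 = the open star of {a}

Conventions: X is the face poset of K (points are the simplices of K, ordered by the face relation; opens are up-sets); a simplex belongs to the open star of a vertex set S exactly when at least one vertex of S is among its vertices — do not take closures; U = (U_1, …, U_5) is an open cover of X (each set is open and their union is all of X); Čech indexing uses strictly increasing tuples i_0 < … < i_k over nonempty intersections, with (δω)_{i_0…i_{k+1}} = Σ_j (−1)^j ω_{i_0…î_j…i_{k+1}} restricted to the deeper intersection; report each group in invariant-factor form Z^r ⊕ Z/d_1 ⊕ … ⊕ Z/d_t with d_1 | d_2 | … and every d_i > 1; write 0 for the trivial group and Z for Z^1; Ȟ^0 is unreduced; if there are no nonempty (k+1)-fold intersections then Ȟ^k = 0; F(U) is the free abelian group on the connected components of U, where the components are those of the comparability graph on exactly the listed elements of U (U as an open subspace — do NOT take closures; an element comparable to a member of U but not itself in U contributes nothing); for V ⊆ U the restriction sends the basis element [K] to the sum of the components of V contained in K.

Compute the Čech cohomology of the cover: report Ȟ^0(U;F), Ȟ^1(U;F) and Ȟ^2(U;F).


Ȟ^0(U;F) ≅ Z, Ȟ^1(U;F) ≅ Z and Ȟ^2(U;F) ≅ 0

cover nerve:
  U1={{c},{a,c}} U2={{e},{a,e},{b,e},{d,e},{a,d,e}} U3={{b},{a,b},{b,d},{b,e},{a,b,d}} U4={{d},{a,d},{b,d},{d,e},{a,b,d},{a,d,e}} U5={{a},{a,b},{a,c},{a,d},{a,e},{a,b,d},{a,d,e}}
  U15={{a,c}} U23={{b,e}} U24={{d,e},{a,d,e}} U25={{a,e},{a,d,e}} U34={{b,d},{a,b,d}} U35={{a,b},{a,b,d}} U45={{a,d},{a,b,d},{a,d,e}}
  U245={{a,d,e}} U345={{a,b,d}}
components per intersection:
  U1: {{c},{a,c}}
  U2: {{e},{a,e},{b,e},{d,e},{a,d,e}}
  U3: {{b},{a,b},{b,d},{b,e},{a,b,d}}
  U4: {{d},{a,d},{b,d},{d,e},{a,b,d},{a,d,e}}
  U5: {{a},{a,b},{a,c},{a,d},{a,e},{a,b,d},{a,d,e}}
  U15: {{a,c}}
  U23: {{b,e}}
  U24: {{d,e},{a,d,e}}
  U25: {{a,e},{a,d,e}}
  U34: {{b,d},{a,b,d}}
  U35: {{a,b},{a,b,d}}
  U45: {{a,d},{a,b,d},{a,d,e}}
  U245: {{a,d,e}}
  U345: {{a,b,d}}
C dims 5,7,2; δ0: rk 4, SNF 1^4; δ1: rk 2, SNF 1^2
Ȟ^0: (5−4)−0=1 ⇒ Z
Ȟ^1: (7−2)−4=1 ⇒ Z
Ȟ^2: (2−0)−2=0 ⇒ 0


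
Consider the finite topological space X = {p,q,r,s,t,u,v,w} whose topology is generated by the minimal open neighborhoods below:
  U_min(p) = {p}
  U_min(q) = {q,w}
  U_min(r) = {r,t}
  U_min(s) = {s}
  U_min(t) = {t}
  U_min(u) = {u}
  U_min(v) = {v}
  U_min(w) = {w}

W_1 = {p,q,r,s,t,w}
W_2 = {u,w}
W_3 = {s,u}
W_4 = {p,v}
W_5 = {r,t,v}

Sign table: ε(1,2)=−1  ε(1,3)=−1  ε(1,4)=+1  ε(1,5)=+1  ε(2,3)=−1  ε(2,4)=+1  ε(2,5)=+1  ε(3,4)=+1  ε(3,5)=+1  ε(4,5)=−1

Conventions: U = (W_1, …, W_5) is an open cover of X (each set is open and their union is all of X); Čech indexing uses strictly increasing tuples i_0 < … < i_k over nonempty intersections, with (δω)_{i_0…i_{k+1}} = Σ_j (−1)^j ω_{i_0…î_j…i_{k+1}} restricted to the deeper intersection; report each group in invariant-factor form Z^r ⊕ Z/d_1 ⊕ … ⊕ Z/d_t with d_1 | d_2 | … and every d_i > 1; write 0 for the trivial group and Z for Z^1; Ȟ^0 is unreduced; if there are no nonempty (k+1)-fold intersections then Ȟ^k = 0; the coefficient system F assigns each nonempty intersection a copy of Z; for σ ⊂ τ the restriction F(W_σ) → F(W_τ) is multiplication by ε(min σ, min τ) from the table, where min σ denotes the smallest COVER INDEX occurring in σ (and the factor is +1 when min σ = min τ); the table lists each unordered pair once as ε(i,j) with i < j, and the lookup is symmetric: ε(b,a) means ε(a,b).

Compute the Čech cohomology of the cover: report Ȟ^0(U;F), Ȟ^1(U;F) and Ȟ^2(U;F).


intersection data:
  W12={w} W13={s} W14={p} W15={r,t} W23={u} W45={v}
C dims 5,6; δ0: rk 5, SNF 1^4·2
Ȟ^0 = (5 − 5) − 0 = 0, so Ȟ^0 ≅ 0
Ȟ^1 = (6 − 0) − 5 = 1 plus torsion [2], so Ȟ^1 ≅ Z ⊕ Z/2
Ȟ^2 = (0 − 0) − 0 = 0, so Ȟ^2 ≅ 0

Ȟ^0 ≅ 0, Ȟ^1 ≅ Z ⊕ Z/2 and Ȟ^2 ≅ 0


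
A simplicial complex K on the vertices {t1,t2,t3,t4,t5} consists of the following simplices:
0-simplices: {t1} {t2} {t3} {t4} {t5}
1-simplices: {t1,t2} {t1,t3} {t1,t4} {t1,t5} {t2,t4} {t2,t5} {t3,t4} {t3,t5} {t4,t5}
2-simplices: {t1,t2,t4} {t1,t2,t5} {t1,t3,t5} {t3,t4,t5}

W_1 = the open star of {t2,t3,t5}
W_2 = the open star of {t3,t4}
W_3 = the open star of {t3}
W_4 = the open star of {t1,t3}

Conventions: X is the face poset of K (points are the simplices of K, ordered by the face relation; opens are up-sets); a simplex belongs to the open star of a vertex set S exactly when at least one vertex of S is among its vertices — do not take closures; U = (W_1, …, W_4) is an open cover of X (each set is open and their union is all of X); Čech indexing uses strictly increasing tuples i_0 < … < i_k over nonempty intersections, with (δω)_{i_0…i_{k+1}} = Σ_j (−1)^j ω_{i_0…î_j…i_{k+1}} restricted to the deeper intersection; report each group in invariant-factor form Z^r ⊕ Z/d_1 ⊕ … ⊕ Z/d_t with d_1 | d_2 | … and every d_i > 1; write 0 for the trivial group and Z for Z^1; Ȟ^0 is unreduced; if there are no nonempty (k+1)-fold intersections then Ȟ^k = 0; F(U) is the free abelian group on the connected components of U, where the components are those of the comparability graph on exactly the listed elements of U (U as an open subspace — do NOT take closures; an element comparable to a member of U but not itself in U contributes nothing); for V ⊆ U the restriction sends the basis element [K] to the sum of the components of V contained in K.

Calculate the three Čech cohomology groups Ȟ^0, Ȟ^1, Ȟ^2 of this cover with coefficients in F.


nonempty overlaps:
  W1={{t2},{t3},{t5},{t1,t2},{t1,t3},{t1,t5},{t2,t4},{t2,t5},{t3,t4},{t3,t5},{t4,t5},{t1,t2,t4},{t1,t2,t5},{t1,t3,t5},{t3,t4,t5}} W2={{t3},{t4},{t1,t3},{t1,t4},{t2,t4},{t3,t4},{t3,t5},{t4,t5},{t1,t2,t4},{t1,t3,t5},{t3,t4,t5}} W3={{t3},{t1,t3},{t3,t4},{t3,t5},{t1,t3,t5},{t3,t4,t5}} W4={{t1},{t3},{t1,t2},{t1,t3},{t1,t4},{t1,t5},{t3,t4},{t3,t5},{t1,t2,t4},{t1,t2,t5},{t1,t3,t5},{t3,t4,t5}}
  W12={{t3},{t1,t3},{t2,t4},{t3,t4},{t3,t5},{t4,t5},{t1,t2,t4},{t1,t3,t5},{t3,t4,t5}} W13={{t3},{t1,t3},{t3,t4},{t3,t5},{t1,t3,t5},{t3,t4,t5}} W14={{t3},{t1,t2},{t1,t3},{t1,t5},{t3,t4},{t3,t5},{t1,t2,t4},{t1,t2,t5},{t1,t3,t5},{t3,t4,t5}} W23={{t3},{t1,t3},{t3,t4},{t3,t5},{t1,t3,t5},{t3,t4,t5}} W24={{t3},{t1,t3},{t1,t4},{t3,t4},{t3,t5},{t1,t2,t4},{t1,t3,t5},{t3,t4,t5}} W34={{t3},{t1,t3},{t3,t4},{t3,t5},{t1,t3,t5},{t3,t4,t5}}
  W123={{t3},{t1,t3},{t3,t4},{t3,t5},{t1,t3,t5},{t3,t4,t5}} W124={{t3},{t1,t3},{t3,t4},{t3,t5},{t1,t2,t4},{t1,t3,t5},{t3,t4,t5}} W134={{t3},{t1,t3},{t3,t4},{t3,t5},{t1,t3,t5},{t3,t4,t5}} W234={{t3},{t1,t3},{t3,t4},{t3,t5},{t1,t3,t5},{t3,t4,t5}}
  W1234={{t3},{t1,t3},{t3,t4},{t3,t5},{t1,t3,t5},{t3,t4,t5}}
components per intersection:
  W1: {{t2},{t3},{t5},{t1,t2},{t1,t3},{t1,t5},{t2,t4},{t2,t5},{t3,t4},{t3,t5},{t4,t5},{t1,t2,t4},{t1,t2,t5},{t1,t3,t5},{t3,t4,t5}}
  W2: {{t3},{t4},{t1,t3},{t1,t4},{t2,t4},{t3,t4},{t3,t5},{t4,t5},{t1,t2,t4},{t1,t3,t5},{t3,t4,t5}}
  W3: {{t3},{t1,t3},{t3,t4},{t3,t5},{t1,t3,t5},{t3,t4,t5}}
  W4: {{t1},{t3},{t1,t2},{t1,t3},{t1,t4},{t1,t5},{t3,t4},{t3,t5},{t1,t2,t4},{t1,t2,t5},{t1,t3,t5},{t3,t4,t5}}
  W12: {{t3},{t1,t3},{t3,t4},{t3,t5},{t4,t5},{t1,t3,t5},{t3,t4,t5}} {{t2,t4},{t1,t2,t4}}
  W13: {{t3},{t1,t3},{t3,t4},{t3,t5},{t1,t3,t5},{t3,t4,t5}}
  W14: {{t3},{t1,t2},{t1,t3},{t1,t5},{t3,t4},{t3,t5},{t1,t2,t4},{t1,t2,t5},{t1,t3,t5},{t3,t4,t5}}
  W23: {{t3},{t1,t3},{t3,t4},{t3,t5},{t1,t3,t5},{t3,t4,t5}}
  W24: {{t3},{t1,t3},{t3,t4},{t3,t5},{t1,t3,t5},{t3,t4,t5}} {{t1,t4},{t1,t2,t4}}
  W34: {{t3},{t1,t3},{t3,t4},{t3,t5},{t1,t3,t5},{t3,t4,t5}}
  W123: {{t3},{t1,t3},{t3,t4},{t3,t5},{t1,t3,t5},{t3,t4,t5}}
  W124: {{t3},{t1,t3},{t3,t4},{t3,t5},{t1,t3,t5},{t3,t4,t5}} {{t1,t2,t4}}
  W134: {{t3},{t1,t3},{t3,t4},{t3,t5},{t1,t3,t5},{t3,t4,t5}}
  W234: {{t3},{t1,t3},{t3,t4},{t3,t5},{t1,t3,t5},{t3,t4,t5}}
  W1234: {{t3},{t1,t3},{t3,t4},{t3,t5},{t1,t3,t5},{t3,t4,t5}}
C dims 4,8,5,1; δ0: rk 3, SNF 1^3; δ1: rk 4, SNF 1^4; δ2: rk 1, SNF 1^1
degree 0: 4−3−0 = 1 → Ȟ^0 ≅ Z
degree 1: 8−4−3 = 1 → Ȟ^1 ≅ Z
degree 2: 5−1−4 = 0 → Ȟ^2 ≅ 0

Ȟ^0(U;F) ≅ Z; Ȟ^1(U;F) ≅ Z; Ȟ^2(U;F) ≅ 0


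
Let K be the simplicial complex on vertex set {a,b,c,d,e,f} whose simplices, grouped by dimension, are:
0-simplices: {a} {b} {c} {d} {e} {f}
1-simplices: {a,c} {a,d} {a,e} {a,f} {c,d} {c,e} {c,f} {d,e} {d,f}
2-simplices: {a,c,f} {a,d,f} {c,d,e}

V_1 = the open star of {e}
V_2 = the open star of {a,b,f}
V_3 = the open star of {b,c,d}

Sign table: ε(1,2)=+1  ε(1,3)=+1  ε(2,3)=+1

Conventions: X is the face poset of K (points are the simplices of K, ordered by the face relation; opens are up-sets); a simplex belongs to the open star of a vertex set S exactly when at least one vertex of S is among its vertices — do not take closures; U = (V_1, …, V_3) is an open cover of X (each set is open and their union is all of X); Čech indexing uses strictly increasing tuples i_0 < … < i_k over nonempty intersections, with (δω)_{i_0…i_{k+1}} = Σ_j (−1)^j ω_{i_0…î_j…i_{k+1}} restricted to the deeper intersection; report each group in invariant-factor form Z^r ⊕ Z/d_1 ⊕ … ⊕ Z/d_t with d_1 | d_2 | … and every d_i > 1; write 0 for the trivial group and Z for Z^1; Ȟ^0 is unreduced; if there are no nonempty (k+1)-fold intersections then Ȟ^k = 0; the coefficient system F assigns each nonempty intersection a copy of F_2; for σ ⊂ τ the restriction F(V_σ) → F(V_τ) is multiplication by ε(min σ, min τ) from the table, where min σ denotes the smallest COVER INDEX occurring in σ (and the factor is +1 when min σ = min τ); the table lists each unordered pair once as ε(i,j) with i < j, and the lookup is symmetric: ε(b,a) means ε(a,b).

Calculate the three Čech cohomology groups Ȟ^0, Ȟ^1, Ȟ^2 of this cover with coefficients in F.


nonempty overlaps:
  V1={{e},{a,e},{c,e},{d,e},{c,d,e}} V2={{a},{b},{f},{a,c},{a,d},{a,e},{a,f},{c,f},{d,f},{a,c,f},{a,d,f}} V3={{b},{c},{d},{a,c},{a,d},{c,d},{c,e},{c,f},{d,e},{d,f},{a,c,f},{a,d,f},{c,d,e}}
  V12={{a,e}} V13={{c,e},{d,e},{c,d,e}} V23={{b},{a,c},{a,d},{c,f},{d,f},{a,c,f},{a,d,f}}
C dims 3,3; δ0: rk_F2 2
degree 0: 3−2−0 = 1 → Ȟ^0 ≅ Z/2
degree 1: 3−0−2 = 1 → Ȟ^1 ≅ Z/2
degree 2: 0−0−0 = 0 → Ȟ^2 ≅ 0

Ȟ^0 ≅ Z/2; Ȟ^1 ≅ Z/2; Ȟ^2 ≅ 0


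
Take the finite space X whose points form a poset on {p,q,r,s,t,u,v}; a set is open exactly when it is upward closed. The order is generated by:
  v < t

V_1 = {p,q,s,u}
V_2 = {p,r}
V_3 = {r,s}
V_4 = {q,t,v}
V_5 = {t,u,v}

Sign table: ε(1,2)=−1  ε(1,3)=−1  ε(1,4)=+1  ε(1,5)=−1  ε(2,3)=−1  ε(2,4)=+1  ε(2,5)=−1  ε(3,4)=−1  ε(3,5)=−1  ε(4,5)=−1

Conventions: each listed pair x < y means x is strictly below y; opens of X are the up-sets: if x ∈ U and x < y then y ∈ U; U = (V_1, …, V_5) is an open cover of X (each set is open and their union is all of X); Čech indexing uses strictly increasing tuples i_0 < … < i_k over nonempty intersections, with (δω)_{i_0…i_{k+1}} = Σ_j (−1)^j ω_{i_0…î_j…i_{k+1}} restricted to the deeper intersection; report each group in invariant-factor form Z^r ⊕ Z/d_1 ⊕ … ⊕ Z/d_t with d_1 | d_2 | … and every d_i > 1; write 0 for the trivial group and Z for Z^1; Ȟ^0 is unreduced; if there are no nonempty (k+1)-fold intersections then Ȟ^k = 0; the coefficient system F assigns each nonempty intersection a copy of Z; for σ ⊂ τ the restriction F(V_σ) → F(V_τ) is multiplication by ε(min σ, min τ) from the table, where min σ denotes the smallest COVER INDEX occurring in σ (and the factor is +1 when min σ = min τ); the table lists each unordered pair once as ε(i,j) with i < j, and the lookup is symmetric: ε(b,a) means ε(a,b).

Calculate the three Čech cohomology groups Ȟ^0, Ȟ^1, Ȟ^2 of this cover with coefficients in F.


Ȟ^0 = 0, Ȟ^1 = Z ⊕ Z/2 and Ȟ^2 = 0

nerve of the cover:
  V12={p} V13={s} V14={q} V15={u} V23={r} V45={t,v}
C dims 5,6; δ0: rk 5, SNF 1^4·2
Ȟ^0 = (5 − 5) − 0 = 0, so Ȟ^0 ≅ 0
Ȟ^1 = (6 − 0) − 5 = 1 plus torsion [2], so Ȟ^1 ≅ Z ⊕ Z/2
Ȟ^2 = (0 − 0) − 0 = 0, so Ȟ^2 ≅ 0


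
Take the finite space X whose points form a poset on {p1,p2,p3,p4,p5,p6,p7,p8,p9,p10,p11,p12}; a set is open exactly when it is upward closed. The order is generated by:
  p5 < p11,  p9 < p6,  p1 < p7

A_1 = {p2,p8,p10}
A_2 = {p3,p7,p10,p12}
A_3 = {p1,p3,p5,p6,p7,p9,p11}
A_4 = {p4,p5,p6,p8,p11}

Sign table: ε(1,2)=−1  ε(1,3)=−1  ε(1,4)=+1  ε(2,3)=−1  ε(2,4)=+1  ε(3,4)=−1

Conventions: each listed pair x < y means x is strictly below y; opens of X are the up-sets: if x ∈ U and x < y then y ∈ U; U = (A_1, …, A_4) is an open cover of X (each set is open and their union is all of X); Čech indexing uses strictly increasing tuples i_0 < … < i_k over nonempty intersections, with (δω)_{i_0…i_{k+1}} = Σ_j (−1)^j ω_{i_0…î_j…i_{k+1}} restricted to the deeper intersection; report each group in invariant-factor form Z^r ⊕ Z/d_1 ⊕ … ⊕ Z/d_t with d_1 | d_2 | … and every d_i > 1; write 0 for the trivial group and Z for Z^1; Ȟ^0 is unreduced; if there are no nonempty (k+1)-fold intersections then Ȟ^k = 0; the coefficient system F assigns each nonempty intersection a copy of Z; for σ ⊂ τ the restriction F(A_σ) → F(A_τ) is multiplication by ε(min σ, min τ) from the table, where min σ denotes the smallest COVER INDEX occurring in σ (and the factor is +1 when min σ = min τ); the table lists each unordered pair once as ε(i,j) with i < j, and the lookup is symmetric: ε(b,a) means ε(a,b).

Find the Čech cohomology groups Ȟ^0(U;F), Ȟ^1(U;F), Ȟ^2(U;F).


nonempty overlaps:
  A12={p10} A14={p8} A23={p3,p7} A34={p5,p6,p11}
C dims 4,4; δ0: rk 4, SNF 1^3·2
degree 0: 4−4−0 = 0 → Ȟ^0 ≅ 0
degree 1: 4−0−4 = 0 plus torsion [2] → Ȟ^1 ≅ Z/2
degree 2: 0−0−0 = 0 → Ȟ^2 ≅ 0

Ȟ^0(U;F) ≅ 0,  Ȟ^1(U;F) ≅ Z/2,  Ȟ^2(U;F) ≅ 0


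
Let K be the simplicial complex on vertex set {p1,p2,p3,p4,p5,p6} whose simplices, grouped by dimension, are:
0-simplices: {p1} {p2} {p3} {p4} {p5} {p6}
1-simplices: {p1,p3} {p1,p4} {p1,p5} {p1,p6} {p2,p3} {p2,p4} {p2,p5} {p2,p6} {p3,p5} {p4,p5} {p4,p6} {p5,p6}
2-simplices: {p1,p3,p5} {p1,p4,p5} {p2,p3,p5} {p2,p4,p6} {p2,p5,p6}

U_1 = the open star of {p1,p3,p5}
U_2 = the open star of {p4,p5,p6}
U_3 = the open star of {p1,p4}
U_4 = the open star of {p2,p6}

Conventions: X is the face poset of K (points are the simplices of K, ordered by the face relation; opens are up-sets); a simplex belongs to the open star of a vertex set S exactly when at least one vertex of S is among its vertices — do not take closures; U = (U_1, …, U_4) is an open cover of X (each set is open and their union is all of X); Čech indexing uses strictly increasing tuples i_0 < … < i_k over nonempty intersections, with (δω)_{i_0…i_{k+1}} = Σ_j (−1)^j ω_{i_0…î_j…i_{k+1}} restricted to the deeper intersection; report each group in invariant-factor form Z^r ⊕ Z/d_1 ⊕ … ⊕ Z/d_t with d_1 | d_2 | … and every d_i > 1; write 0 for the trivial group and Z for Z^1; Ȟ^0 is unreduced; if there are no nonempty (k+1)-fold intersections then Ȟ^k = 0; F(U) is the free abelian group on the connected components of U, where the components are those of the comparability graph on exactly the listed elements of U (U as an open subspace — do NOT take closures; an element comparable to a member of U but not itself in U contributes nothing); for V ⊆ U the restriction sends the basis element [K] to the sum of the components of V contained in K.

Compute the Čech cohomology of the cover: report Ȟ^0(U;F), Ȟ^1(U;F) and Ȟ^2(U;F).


Ȟ^0 ≅ Z; Ȟ^1 ≅ Z; Ȟ^2 ≅ 0

nerve of the cover:
  U1={{p1},{p3},{p5},{p1,p3},{p1,p4},{p1,p5},{p1,p6},{p2,p3},{p2,p5},{p3,p5},{p4,p5},{p5,p6},{p1,p3,p5},{p1,p4,p5},{p2,p3,p5},{p2,p5,p6}} U2={{p4},{p5},{p6},{p1,p4},{p1,p5},{p1,p6},{p2,p4},{p2,p5},{p2,p6},{p3,p5},{p4,p5},{p4,p6},{p5,p6},{p1,p3,p5},{p1,p4,p5},{p2,p3,p5},{p2,p4,p6},{p2,p5,p6}} U3={{p1},{p4},{p1,p3},{p1,p4},{p1,p5},{p1,p6},{p2,p4},{p4,p5},{p4,p6},{p1,p3,p5},{p1,p4,p5},{p2,p4,p6}} U4={{p2},{p6},{p1,p6},{p2,p3},{p2,p4},{p2,p5},{p2,p6},{p4,p6},{p5,p6},{p2,p3,p5},{p2,p4,p6},{p2,p5,p6}}
  U12={{p5},{p1,p4},{p1,p5},{p1,p6},{p2,p5},{p3,p5},{p4,p5},{p5,p6},{p1,p3,p5},{p1,p4,p5},{p2,p3,p5},{p2,p5,p6}} U13={{p1},{p1,p3},{p1,p4},{p1,p5},{p1,p6},{p4,p5},{p1,p3,p5},{p1,p4,p5}} U14={{p1,p6},{p2,p3},{p2,p5},{p5,p6},{p2,p3,p5},{p2,p5,p6}} U23={{p4},{p1,p4},{p1,p5},{p1,p6},{p2,p4},{p4,p5},{p4,p6},{p1,p3,p5},{p1,p4,p5},{p2,p4,p6}} U24={{p6},{p1,p6},{p2,p4},{p2,p5},{p2,p6},{p4,p6},{p5,p6},{p2,p3,p5},{p2,p4,p6},{p2,p5,p6}} U34={{p1,p6},{p2,p4},{p4,p6},{p2,p4,p6}}
  U123={{p1,p4},{p1,p5},{p1,p6},{p4,p5},{p1,p3,p5},{p1,p4,p5}} U124={{p1,p6},{p2,p5},{p5,p6},{p2,p3,p5},{p2,p5,p6}} U134={{p1,p6}} U234={{p1,p6},{p2,p4},{p4,p6},{p2,p4,p6}}
  U1234={{p1,p6}}
components per intersection:
  U1: {{p1},{p3},{p5},{p1,p3},{p1,p4},{p1,p5},{p1,p6},{p2,p3},{p2,p5},{p3,p5},{p4,p5},{p5,p6},{p1,p3,p5},{p1,p4,p5},{p2,p3,p5},{p2,p5,p6}}
  U2: {{p4},{p5},{p6},{p1,p4},{p1,p5},{p1,p6},{p2,p4},{p2,p5},{p2,p6},{p3,p5},{p4,p5},{p4,p6},{p5,p6},{p1,p3,p5},{p1,p4,p5},{p2,p3,p5},{p2,p4,p6},{p2,p5,p6}}
  U3: {{p1},{p4},{p1,p3},{p1,p4},{p1,p5},{p1,p6},{p2,p4},{p4,p5},{p4,p6},{p1,p3,p5},{p1,p4,p5},{p2,p4,p6}}
  U4: {{p2},{p6},{p1,p6},{p2,p3},{p2,p4},{p2,p5},{p2,p6},{p4,p6},{p5,p6},{p2,p3,p5},{p2,p4,p6},{p2,p5,p6}}
  U12: {{p5},{p1,p4},{p1,p5},{p2,p5},{p3,p5},{p4,p5},{p5,p6},{p1,p3,p5},{p1,p4,p5},{p2,p3,p5},{p2,p5,p6}} {{p1,p6}}
  U13: {{p1},{p1,p3},{p1,p4},{p1,p5},{p1,p6},{p4,p5},{p1,p3,p5},{p1,p4,p5}}
  U14: {{p1,p6}} {{p2,p3},{p2,p5},{p5,p6},{p2,p3,p5},{p2,p5,p6}}
  U23: {{p4},{p1,p4},{p1,p5},{p2,p4},{p4,p5},{p4,p6},{p1,p3,p5},{p1,p4,p5},{p2,p4,p6}} {{p1,p6}}
  U24: {{p6},{p1,p6},{p2,p4},{p2,p5},{p2,p6},{p4,p6},{p5,p6},{p2,p3,p5},{p2,p4,p6},{p2,p5,p6}}
  U34: {{p1,p6}} {{p2,p4},{p4,p6},{p2,p4,p6}}
  U123: {{p1,p4},{p1,p5},{p4,p5},{p1,p3,p5},{p1,p4,p5}} {{p1,p6}}
  U124: {{p1,p6}} {{p2,p5},{p5,p6},{p2,p3,p5},{p2,p5,p6}}
  U134: {{p1,p6}}
  U234: {{p1,p6}} {{p2,p4},{p4,p6},{p2,p4,p6}}
  U1234: {{p1,p6}}
C dims 4,10,7,1; δ0: rk 3, SNF 1^3; δ1: rk 6, SNF 1^6; δ2: rk 1, SNF 1^1
Ȟ^0 = (4 − 3) − 0 = 1, so Ȟ^0 ≅ Z
Ȟ^1 = (10 − 6) − 3 = 1, so Ȟ^1 ≅ Z
Ȟ^2 = (7 − 1) − 6 = 0, so Ȟ^2 ≅ 0


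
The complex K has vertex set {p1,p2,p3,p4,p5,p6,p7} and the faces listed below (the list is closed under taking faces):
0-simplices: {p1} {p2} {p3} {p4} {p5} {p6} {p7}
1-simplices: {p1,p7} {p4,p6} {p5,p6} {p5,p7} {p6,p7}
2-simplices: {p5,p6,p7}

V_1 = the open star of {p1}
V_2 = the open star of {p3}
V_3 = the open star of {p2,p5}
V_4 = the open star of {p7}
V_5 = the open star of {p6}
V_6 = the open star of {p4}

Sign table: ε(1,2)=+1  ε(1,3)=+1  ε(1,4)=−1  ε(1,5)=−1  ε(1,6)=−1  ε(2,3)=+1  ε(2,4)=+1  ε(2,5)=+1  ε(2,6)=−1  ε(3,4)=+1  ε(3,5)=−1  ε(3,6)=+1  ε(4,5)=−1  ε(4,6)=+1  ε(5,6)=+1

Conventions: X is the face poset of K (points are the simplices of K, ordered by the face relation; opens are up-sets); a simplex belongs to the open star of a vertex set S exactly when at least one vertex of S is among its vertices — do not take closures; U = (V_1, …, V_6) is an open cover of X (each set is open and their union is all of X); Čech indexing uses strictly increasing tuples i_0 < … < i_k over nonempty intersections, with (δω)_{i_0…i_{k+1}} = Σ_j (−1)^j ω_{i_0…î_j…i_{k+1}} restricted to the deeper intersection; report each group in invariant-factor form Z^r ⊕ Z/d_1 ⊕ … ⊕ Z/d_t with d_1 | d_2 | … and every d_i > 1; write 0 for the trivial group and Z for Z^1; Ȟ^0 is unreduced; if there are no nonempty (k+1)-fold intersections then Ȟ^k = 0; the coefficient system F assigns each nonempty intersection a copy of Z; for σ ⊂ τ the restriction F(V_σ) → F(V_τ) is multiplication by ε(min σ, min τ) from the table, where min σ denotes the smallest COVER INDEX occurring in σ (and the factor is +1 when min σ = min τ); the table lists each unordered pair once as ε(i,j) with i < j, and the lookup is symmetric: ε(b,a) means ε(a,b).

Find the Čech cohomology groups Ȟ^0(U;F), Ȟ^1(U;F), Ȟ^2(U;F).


Ȟ^0 ≅ Z^2; Ȟ^1 ≅ 0; Ȟ^2 ≅ 0

intersection data:
  V1={{p1},{p1,p7}} V2={{p3}} V3={{p2},{p5},{p5,p6},{p5,p7},{p5,p6,p7}} V4={{p7},{p1,p7},{p5,p7},{p6,p7},{p5,p6,p7}} V5={{p6},{p4,p6},{p5,p6},{p6,p7},{p5,p6,p7}} V6={{p4},{p4,p6}}
  V14={{p1,p7}} V34={{p5,p7},{p5,p6,p7}} V35={{p5,p6},{p5,p6,p7}} V45={{p6,p7},{p5,p6,p7}} V56={{p4,p6}}
  V345={{p5,p6,p7}}
C dims 6,5,1; δ0: rk 4, SNF 1^4; δ1: rk 1, SNF 1^1
Ȟ^0 = (6 − 4) − 0 = 2, so Ȟ^0 ≅ Z^2
Ȟ^1 = (5 − 1) − 4 = 0, so Ȟ^1 ≅ 0
Ȟ^2 = (1 − 0) − 1 = 0, so Ȟ^2 ≅ 0


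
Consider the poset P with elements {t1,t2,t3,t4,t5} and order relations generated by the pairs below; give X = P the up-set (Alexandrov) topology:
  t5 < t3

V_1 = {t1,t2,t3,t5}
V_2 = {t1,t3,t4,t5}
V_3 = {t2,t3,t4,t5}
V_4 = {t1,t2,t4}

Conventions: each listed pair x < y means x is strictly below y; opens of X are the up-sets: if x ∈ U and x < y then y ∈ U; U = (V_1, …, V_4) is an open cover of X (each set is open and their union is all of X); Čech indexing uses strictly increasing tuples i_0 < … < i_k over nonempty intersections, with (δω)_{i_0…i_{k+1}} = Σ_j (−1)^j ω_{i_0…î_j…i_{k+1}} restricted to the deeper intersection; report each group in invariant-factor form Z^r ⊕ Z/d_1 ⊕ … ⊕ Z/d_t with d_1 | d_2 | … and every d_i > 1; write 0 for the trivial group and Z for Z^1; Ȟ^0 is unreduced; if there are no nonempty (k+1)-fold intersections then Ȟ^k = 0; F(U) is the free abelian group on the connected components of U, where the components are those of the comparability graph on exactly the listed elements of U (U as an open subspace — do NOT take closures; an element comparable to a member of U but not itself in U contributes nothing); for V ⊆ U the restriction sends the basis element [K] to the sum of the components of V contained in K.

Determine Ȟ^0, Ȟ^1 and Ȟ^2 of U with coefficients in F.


nerve simplices:
  V12={t1,t3,t5} V13={t2,t3,t5} V14={t1,t2} V23={t3,t4,t5} V24={t1,t4} V34={t2,t4}
  V123={t3,t5} V124={t1} V134={t2} V234={t4}
components per intersection:
  V1: {t1} {t2} {t3,t5}
  V2: {t1} {t3,t5} {t4}
  V3: {t2} {t3,t5} {t4}
  V4: {t1} {t2} {t4}
  V12: {t1} {t3,t5}
  V13: {t2} {t3,t5}
  V14: {t1} {t2}
  V23: {t3,t5} {t4}
  V24: {t1} {t4}
  V34: {t2} {t4}
  V123: {t3,t5}
  V124: {t1}
  V134: {t2}
  V234: {t4}
C dims 12,12,4; δ0: rk 8, SNF 1^8; δ1: rk 4, SNF 1^4
degree 0: 12−8−0 = 4 → Ȟ^0 ≅ Z^4
degree 1: 12−4−8 = 0 → Ȟ^1 ≅ 0
degree 2: 4−0−4 = 0 → Ȟ^2 ≅ 0

Ȟ^0(U;F) ≅ Z^4, Ȟ^1(U;F) ≅ 0, Ȟ^2(U;F) ≅ 0


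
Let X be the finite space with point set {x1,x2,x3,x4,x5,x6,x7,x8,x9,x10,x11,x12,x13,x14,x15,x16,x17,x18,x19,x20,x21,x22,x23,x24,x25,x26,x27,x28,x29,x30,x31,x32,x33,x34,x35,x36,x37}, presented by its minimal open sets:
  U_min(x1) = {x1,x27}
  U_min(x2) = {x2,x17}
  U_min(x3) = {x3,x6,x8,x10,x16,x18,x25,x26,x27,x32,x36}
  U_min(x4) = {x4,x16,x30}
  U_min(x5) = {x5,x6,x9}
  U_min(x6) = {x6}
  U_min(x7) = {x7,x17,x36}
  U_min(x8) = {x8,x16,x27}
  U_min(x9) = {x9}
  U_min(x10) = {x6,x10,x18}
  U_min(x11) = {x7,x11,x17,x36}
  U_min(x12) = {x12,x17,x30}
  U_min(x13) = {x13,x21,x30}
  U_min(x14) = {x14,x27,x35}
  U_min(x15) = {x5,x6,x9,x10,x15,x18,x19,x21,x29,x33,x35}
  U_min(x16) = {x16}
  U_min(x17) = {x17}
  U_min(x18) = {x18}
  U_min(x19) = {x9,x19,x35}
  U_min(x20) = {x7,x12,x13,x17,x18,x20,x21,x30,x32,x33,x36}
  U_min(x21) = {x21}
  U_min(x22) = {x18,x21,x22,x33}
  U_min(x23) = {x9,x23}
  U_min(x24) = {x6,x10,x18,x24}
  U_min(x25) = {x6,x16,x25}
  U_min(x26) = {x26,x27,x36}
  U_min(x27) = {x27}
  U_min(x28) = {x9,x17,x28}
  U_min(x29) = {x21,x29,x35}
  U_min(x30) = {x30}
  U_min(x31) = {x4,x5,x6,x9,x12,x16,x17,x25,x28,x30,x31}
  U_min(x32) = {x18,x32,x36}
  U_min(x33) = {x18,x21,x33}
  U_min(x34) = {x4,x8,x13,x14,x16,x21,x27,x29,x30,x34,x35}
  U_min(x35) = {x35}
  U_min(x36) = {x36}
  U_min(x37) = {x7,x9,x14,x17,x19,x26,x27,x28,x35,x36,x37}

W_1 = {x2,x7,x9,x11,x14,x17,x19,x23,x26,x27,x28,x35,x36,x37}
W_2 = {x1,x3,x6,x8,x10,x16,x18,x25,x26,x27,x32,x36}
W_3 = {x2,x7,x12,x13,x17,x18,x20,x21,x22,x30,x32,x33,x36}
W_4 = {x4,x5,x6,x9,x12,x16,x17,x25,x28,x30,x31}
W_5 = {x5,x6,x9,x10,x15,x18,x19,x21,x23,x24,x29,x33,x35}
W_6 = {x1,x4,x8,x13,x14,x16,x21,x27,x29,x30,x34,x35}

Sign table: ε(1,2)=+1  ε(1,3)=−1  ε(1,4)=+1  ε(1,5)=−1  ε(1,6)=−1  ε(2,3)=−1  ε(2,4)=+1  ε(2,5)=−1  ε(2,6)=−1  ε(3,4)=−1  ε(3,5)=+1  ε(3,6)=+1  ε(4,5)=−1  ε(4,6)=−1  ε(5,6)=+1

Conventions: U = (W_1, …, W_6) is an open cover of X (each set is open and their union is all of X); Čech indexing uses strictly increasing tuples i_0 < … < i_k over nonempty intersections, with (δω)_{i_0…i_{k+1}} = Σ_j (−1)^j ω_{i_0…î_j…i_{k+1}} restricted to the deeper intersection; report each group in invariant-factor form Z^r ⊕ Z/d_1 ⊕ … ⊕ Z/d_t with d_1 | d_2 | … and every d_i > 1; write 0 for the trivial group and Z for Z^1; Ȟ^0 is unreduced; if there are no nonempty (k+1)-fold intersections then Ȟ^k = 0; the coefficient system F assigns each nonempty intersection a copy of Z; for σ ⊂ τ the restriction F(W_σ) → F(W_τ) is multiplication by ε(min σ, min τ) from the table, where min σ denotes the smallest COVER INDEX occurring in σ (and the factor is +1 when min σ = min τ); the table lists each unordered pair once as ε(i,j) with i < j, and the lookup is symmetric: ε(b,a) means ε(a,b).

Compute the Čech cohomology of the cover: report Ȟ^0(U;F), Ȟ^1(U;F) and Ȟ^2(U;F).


Ȟ^0 ≅ Z, Ȟ^1 ≅ 0 and Ȟ^2 ≅ Z/2

intersection data:
  W12={x26,x27,x36} W13={x2,x7,x17,x36} W14={x9,x17,x28} W15={x9,x19,x23,x35} W16={x14,x27,x35} W23={x18,x32,x36} W24={x6,x16,x25} W25={x6,x10,x18} W26={x1,x8,x16,x27} W34={x12,x17,x30} W35={x18,x21,x33} W36={x13,x21,x30} W45={x5,x6,x9} W46={x4,x16,x30} W56={x21,x29,x35}
  W123={x36} W126={x27} W134={x17} W145={x9} W156={x35} W235={x18} W245={x6} W246={x16} W346={x30} W356={x21}
C dims 6,15,10; δ0: rk 5, SNF 1^5; δ1: rk 10, SNF 1^9·2
Ȟ^0 = (6 − 5) − 0 = 1, so Ȟ^0 ≅ Z
Ȟ^1 = (15 − 10) − 5 = 0, so Ȟ^1 ≅ 0
Ȟ^2 = (10 − 0) − 10 = 0 plus torsion [2], so Ȟ^2 ≅ Z/2


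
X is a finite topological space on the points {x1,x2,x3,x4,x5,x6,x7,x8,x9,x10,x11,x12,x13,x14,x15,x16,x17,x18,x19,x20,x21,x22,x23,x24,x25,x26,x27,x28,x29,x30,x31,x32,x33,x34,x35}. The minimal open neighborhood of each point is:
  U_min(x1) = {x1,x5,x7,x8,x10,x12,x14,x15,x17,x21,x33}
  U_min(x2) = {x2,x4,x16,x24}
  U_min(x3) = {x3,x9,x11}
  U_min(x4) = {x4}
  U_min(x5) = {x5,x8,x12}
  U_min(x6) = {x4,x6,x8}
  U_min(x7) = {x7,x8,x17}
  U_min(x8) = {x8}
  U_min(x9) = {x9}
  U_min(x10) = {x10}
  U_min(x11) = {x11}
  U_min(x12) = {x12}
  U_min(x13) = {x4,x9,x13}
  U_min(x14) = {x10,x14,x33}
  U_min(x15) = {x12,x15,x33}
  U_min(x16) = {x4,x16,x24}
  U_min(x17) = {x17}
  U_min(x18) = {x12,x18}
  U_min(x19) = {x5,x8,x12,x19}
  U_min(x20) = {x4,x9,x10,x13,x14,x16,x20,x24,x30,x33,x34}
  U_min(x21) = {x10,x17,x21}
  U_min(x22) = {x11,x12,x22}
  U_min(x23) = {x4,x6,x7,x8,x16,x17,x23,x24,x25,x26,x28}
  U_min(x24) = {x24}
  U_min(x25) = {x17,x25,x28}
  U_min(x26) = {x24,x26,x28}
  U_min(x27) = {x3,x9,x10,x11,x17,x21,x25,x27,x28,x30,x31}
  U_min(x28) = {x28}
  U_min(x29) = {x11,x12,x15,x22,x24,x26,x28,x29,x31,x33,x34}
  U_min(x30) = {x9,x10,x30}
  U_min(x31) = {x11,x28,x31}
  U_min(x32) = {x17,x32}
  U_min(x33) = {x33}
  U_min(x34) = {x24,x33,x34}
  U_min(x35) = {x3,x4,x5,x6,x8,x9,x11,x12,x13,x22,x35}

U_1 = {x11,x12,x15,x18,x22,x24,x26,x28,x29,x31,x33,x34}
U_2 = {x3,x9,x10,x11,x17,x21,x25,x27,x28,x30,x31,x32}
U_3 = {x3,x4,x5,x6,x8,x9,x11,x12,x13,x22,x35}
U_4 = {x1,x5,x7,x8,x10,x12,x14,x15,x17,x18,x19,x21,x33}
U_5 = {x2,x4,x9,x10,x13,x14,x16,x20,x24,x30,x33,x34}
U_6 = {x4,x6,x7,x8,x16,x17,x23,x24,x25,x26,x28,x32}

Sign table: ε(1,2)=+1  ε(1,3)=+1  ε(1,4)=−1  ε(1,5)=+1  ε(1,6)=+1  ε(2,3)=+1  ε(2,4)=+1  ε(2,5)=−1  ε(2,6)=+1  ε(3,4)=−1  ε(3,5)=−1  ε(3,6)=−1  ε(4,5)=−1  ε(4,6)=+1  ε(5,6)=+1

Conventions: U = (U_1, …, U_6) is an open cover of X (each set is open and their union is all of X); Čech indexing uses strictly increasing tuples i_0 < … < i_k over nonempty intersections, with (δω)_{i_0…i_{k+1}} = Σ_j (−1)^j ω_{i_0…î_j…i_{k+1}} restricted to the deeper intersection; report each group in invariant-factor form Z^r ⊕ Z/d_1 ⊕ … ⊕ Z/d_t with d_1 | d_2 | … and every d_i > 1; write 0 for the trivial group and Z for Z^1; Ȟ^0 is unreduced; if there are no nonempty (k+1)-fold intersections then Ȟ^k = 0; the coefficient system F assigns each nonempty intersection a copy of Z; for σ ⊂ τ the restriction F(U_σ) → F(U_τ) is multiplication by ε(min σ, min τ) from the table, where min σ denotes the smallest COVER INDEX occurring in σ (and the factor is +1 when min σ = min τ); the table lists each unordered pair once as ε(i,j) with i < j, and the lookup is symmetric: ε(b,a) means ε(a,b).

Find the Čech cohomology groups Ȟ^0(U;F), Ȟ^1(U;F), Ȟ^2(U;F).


Ȟ^0 ≅ 0, Ȟ^1 ≅ Z/2 and Ȟ^2 ≅ Z

intersection data:
  U12={x11,x28,x31} U13={x11,x12,x22} U14={x12,x15,x18,x33} U15={x24,x33,x34} U16={x24,x26,x28} U23={x3,x9,x11} U24={x10,x17,x21} U25={x9,x10,x30} U26={x17,x25,x28,x32} U34={x5,x8,x12} U35={x4,x9,x13} U36={x4,x6,x8} U45={x10,x14,x33} U46={x7,x8,x17} U56={x4,x16,x24}
  U123={x11} U126={x28} U134={x12} U145={x33} U156={x24} U235={x9} U245={x10} U246={x17} U346={x8} U356={x4}
C dims 6,15,10; δ0: rk 6, SNF 1^5·2; δ1: rk 9, SNF 1^9
Ȟ^0 = (6 − 6) − 0 = 0, so Ȟ^0 ≅ 0
Ȟ^1 = (15 − 9) − 6 = 0 plus torsion [2], so Ȟ^1 ≅ Z/2
Ȟ^2 = (10 − 0) − 9 = 1, so Ȟ^2 ≅ Z


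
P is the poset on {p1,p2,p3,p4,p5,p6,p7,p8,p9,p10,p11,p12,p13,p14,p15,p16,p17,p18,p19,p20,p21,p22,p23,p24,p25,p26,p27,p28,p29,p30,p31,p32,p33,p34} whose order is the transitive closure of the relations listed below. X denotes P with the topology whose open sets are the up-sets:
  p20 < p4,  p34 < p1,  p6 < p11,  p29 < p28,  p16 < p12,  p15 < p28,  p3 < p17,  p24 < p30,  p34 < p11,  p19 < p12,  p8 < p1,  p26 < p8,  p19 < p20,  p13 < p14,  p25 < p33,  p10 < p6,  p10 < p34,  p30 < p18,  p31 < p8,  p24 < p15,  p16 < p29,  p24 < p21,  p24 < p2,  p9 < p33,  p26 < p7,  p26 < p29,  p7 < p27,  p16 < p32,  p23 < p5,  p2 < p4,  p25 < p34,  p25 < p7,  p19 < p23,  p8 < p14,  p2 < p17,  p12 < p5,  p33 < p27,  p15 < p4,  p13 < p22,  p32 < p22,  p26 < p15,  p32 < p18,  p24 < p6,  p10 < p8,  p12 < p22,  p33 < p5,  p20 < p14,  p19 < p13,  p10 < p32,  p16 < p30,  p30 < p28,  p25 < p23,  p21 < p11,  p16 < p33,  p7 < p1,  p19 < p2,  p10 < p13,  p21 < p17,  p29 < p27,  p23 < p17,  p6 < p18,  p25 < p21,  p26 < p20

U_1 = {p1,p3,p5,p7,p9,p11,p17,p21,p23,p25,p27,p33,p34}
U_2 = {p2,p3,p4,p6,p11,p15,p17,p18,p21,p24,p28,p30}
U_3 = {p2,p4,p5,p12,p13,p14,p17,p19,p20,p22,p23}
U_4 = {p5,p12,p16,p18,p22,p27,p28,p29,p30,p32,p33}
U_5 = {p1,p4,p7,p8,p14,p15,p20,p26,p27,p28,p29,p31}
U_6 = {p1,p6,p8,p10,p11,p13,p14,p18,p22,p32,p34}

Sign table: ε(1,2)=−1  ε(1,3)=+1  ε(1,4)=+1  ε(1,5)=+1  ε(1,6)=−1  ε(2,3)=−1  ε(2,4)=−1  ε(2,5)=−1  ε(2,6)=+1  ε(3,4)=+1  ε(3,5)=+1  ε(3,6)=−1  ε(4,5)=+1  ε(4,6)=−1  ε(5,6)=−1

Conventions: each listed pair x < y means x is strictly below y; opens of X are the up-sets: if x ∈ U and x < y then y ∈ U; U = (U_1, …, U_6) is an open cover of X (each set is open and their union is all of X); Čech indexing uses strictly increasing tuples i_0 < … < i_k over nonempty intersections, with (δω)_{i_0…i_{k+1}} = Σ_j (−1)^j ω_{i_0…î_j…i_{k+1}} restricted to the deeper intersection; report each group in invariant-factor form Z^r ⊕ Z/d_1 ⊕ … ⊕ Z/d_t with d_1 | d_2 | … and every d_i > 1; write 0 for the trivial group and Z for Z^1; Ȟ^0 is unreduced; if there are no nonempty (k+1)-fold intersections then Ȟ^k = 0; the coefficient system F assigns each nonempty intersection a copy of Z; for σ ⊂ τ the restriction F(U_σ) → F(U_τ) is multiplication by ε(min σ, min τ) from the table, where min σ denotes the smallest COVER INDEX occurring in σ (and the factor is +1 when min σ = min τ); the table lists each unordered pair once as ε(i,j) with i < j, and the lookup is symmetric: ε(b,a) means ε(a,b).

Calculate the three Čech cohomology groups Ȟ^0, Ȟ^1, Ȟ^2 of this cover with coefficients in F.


intersection data:
  U12={p3,p11,p17,p21} U13={p5,p17,p23} U14={p5,p27,p33} U15={p1,p7,p27} U16={p1,p11,p34} U23={p2,p4,p17} U24={p18,p28,p30} U25={p4,p15,p28} U26={p6,p11,p18} U34={p5,p12,p22} U35={p4,p14,p20} U36={p13,p14,p22} U45={p27,p28,p29} U46={p18,p22,p32} U56={p1,p8,p14}
  U123={p17} U126={p11} U134={p5} U145={p27} U156={p1} U235={p4} U245={p28} U246={p18} U346={p22} U356={p14}
C dims 6,15,10; δ0: rk 5, SNF 1^5; δ1: rk 10, SNF 1^9·2
Ȟ^0 = (6 − 5) − 0 = 1, so Ȟ^0 ≅ Z
Ȟ^1 = (15 − 10) − 5 = 0, so Ȟ^1 ≅ 0
Ȟ^2 = (10 − 0) − 10 = 0 plus torsion [2], so Ȟ^2 ≅ Z/2

Ȟ^0 = Z, Ȟ^1 = 0, Ȟ^2 = Z/2


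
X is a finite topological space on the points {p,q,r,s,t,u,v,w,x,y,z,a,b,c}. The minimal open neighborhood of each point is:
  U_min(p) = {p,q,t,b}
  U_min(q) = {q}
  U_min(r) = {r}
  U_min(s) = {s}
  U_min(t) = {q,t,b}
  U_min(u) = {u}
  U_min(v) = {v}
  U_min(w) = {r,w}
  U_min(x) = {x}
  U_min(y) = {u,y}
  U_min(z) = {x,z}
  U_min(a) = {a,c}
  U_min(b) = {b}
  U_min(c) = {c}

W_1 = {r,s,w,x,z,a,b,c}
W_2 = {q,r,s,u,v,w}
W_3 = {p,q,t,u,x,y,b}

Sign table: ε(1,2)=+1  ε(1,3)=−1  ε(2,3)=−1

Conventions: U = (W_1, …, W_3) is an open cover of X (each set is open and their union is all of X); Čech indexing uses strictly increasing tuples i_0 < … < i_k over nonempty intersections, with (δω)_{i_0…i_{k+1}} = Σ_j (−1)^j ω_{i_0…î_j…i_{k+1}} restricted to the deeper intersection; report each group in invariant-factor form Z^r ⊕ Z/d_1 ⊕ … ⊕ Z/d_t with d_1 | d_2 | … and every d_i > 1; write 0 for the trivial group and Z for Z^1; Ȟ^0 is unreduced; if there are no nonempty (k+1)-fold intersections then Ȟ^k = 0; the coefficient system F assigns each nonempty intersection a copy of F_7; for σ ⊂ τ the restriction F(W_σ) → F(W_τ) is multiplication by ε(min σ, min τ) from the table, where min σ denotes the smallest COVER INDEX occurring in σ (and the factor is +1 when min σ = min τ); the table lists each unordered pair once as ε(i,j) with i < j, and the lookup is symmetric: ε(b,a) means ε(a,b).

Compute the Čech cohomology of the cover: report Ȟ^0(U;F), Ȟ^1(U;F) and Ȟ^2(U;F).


nonempty intersections:
  W12={r,s,w} W13={x,b} W23={q,u}
C dims 3,3; δ0: rk_F7 2
Ȟ^0: (3−2)−0=1 ⇒ Z/7
Ȟ^1: (3−0)−2=1 ⇒ Z/7
Ȟ^2: (0−0)−0=0 ⇒ 0

Ȟ^0 = Z/7, Ȟ^1 = Z/7, Ȟ^2 = 0


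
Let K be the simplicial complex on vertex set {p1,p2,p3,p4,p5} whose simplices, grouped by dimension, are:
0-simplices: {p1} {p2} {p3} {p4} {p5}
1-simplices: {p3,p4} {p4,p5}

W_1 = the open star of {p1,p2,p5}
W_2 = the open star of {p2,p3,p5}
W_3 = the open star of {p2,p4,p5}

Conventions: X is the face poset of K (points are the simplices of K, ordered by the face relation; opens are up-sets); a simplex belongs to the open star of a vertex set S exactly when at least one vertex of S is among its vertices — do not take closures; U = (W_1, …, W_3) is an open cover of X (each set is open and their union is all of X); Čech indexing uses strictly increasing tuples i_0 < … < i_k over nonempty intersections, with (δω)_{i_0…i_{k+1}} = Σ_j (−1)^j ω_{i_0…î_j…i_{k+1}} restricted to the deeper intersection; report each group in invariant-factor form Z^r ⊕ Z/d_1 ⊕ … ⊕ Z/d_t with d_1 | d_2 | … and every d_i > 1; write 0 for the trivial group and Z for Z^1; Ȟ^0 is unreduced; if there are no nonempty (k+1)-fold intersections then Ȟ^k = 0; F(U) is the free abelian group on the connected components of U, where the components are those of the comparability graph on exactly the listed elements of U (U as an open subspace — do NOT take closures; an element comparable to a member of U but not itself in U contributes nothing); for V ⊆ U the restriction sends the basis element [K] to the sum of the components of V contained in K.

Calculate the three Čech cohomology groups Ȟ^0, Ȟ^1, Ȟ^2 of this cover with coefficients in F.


nerve of the cover:
  W1={{p1},{p2},{p5},{p4,p5}} W2={{p2},{p3},{p5},{p3,p4},{p4,p5}} W3={{p2},{p4},{p5},{p3,p4},{p4,p5}}
  W12={{p2},{p5},{p4,p5}} W13={{p2},{p5},{p4,p5}} W23={{p2},{p5},{p3,p4},{p4,p5}}
  W123={{p2},{p5},{p4,p5}}
components per intersection:
  W1: {{p1}} {{p2}} {{p5},{p4,p5}}
  W2: {{p2}} {{p3},{p3,p4}} {{p5},{p4,p5}}
  W3: {{p2}} {{p4},{p5},{p3,p4},{p4,p5}}
  W12: {{p2}} {{p5},{p4,p5}}
  W13: {{p2}} {{p5},{p4,p5}}
  W23: {{p2}} {{p5},{p4,p5}} {{p3,p4}}
  W123: {{p2}} {{p5},{p4,p5}}
C dims 8,7,2; δ0: rk 5, SNF 1^5; δ1: rk 2, SNF 1^2
Ȟ^0 = (8 − 5) − 0 = 3, so Ȟ^0 ≅ Z^3
Ȟ^1 = (7 − 2) − 5 = 0, so Ȟ^1 ≅ 0
Ȟ^2 = (2 − 0) − 2 = 0, so Ȟ^2 ≅ 0

Ȟ^0(U;F) ≅ Z^3,  Ȟ^1(U;F) ≅ 0,  Ȟ^2(U;F) ≅ 0
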